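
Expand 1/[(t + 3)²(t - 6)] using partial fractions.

Cover-up at t=6: R = 1/(6 + 3)² = 1/81. Cover-up at t=-3: Q = 1/(-3 - 6) = -1/9. Comparing t² coeff: P = -R = -1/81
Result: (-1/81)/(t + 3) - (1/9)/(t + 3)² + (1/81)/(t - 6)


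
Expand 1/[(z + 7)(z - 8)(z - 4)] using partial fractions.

Using cover-up method: P = 1/165, Q = 1/60, R = -1/44
Result: (1/165)/(z + 7) + (1/60)/(z - 8) - (1/44)/(z - 4)


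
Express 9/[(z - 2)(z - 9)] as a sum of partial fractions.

9/(z - 2)(z - 9) = α/(z - 2) + β/(z - 9). α = 9/(2 - 9) = -9/7, β = 9/(9 - 2) = 9/7
Result: (-9/7)/(z - 2) + (9/7)/(z - 9)


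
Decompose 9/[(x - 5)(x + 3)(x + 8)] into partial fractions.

Using cover-up method: A = 9/104, B = -9/40, C = 9/65
Result: (9/104)/(x - 5) - (9/40)/(x + 3) + (9/65)/(x + 8)


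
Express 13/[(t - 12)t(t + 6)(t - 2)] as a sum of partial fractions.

Using Heaviside cover-up: (13/2160)/(t - 12) + (13/144)/t - (13/864)/(t + 6) - (13/160)/(t - 2)


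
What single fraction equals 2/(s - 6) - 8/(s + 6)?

Common denominator (s - 6)(s + 6). Numerator: 2(s + 6) - 8(s - 6) = (2s + 12) - (8s - 48) = -6s + 60
Result: (-6s + 60)/[(s - 6)(s + 6)]


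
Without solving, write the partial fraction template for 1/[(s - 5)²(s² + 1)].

Repeated linear + quadratic: P/(s - 5) + Q/(s - 5)² + (Rs + S)/(s² + 1)


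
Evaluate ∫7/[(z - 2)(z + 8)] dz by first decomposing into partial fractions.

Decompose: 7/[(z - 2)(z + 8)] = (7/10)/(z - 2) - (7/10)/(z + 8). Integrate each term: (7/10) ln|(z - 2)| - (7/10) ln|(z + 8)| + C


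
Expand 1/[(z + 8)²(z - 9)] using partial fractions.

Cover-up at z=9: γ = 1/(9 + 8)² = 1/289. Cover-up at z=-8: β = 1/(-8 - 9) = -1/17. Comparing z² coeff: α = -γ = -1/289
Result: (-1/289)/(z + 8) - (1/17)/(z + 8)² + (1/289)/(z - 9)


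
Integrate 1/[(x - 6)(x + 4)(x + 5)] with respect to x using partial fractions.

Cover-up: α = 1/110, β = -1/10, γ = 1/11. Decomposition: (1/110)/(x - 6) - (1/10)/(x + 4) + (1/11)/(x + 5). Integrate each term: (1/110) ln|(x - 6)| - (1/10) ln|(x + 4)| + (1/11) ln|(x + 5)| + C


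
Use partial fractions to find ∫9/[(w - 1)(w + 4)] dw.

Decompose: 9/[(w - 1)(w + 4)] = (9/5)/(w - 1) - (9/5)/(w + 4). Integrate each term: (9/5) ln|(w - 1)| - (9/5) ln|(w + 4)| + C


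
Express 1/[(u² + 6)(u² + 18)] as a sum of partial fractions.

Coefficient matching gives α = γ = 0, β = 1/(18-6) = 1/12, δ = -β = -1/12
Result: (1/12)/(u² + 6) - (1/12)/(u² + 18)


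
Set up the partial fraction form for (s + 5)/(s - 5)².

Repeated linear factor: α/(s - 5) + β/(s - 5)²


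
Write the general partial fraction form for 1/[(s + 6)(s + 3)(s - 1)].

Three distinct linear factors: α/(s + 6) + β/(s + 3) + γ/(s - 1)


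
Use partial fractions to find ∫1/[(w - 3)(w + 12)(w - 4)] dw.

Cover-up: A = -1/15, B = 1/240, C = 1/16. Decomposition: (-1/15)/(w - 3) + (1/240)/(w + 12) + (1/16)/(w - 4). Integrate each term: (-1/15) ln|(w - 3)| + (1/240) ln|(w + 12)| + (1/16) ln|(w - 4)| + C


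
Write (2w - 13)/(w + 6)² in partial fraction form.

(2w - 13) = A(w + 6) + B. At w = -6: B = 2·(-6) - 13 = -25. Coeff of w: A = 2
Result: 2/(w + 6) - 25/(w + 6)²


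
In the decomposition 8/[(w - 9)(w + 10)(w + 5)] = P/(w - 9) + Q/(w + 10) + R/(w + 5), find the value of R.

Cover-up at w = -5: R = 8/[(-5 - 9)(-5 + 10)] = 8/[(-14)(5)] = -8/70 = -4/35


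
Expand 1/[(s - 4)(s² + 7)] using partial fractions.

Cover-up at s = 4: P = 1/(4² + 7) = 1/23. Then Q = -P = -1/23, R = -P·(0 + 4) = -4/23
Result: (1/23)/(s - 4) - ((1/23)s + 4/23)/(s² + 7)


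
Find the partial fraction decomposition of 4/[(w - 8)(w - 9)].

4/(w - 8)(w - 9) = A/(w - 8) + B/(w - 9). A = 4/(8 - 9) = -4, B = 4/(9 - 8) = 4
Result: -4/(w - 8) + 4/(w - 9)


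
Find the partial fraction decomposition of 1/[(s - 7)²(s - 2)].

Cover-up at s=2: C = 1/(2 - 7)² = 1/25. Cover-up at s=7: B = 1/(7 - 2) = 1/5. Comparing s² coeff: A = -C = -1/25
Result: (-1/25)/(s - 7) + (1/5)/(s - 7)² + (1/25)/(s - 2)


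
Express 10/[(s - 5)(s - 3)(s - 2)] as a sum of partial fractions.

Using cover-up method: α = 5/3, β = -5, γ = 10/3
Result: (5/3)/(s - 5) - 5/(s - 3) + (10/3)/(s - 2)


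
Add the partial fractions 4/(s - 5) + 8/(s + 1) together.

Common denominator (s - 5)(s + 1). Numerator: 4(s + 1) + 8(s - 5) = (4s + 4) + (8s - 40) = 12s - 36
Result: (12s - 36)/[(s - 5)(s + 1)]


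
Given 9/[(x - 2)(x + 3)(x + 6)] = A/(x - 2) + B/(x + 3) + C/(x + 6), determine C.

Cover-up at x = -6: C = 9/[(-6 - 2)(-6 + 3)] = 9/[(-8)(-3)] = 9/24 = 3/8


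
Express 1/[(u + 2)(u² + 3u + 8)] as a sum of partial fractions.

Cover-up at u = -2: α = 1/((-2)² + 3·(-2) + 8) = 1/6. Then β = -α = -1/6, γ = -α·(3 - 2) = -1/6
Result: (1/6)/(u + 2) - ((1/6)u + 1/6)/(u² + 3u + 8)


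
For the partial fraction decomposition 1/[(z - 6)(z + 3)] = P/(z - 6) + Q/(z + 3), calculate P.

Cover-up at z = 6: P = 1/(6 + 3) = 1/9


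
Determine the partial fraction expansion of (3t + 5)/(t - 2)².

(3t + 5) = A(t - 2) + B. At t = 2: B = 3·2 + 5 = 11. Coeff of t: A = 3
Result: 3/(t - 2) + 11/(t - 2)²


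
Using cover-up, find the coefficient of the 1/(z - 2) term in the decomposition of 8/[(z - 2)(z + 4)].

Cover (z - 2), set z=2: 8/((z + 4) at z=2) = 8/(6) = 4/3


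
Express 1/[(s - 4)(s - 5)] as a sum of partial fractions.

1/(s - 4)(s - 5) = A/(s - 4) + B/(s - 5). A = 1/(4 - 5) = -1, B = 1/(5 - 4) = 1
Result: -1/(s - 4) + 1/(s - 5)


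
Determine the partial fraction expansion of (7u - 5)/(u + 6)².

(7u - 5) = A(u + 6) + B. At u = -6: B = 7·(-6) - 5 = -47. Coeff of u: A = 7
Result: 7/(u + 6) - 47/(u + 6)²


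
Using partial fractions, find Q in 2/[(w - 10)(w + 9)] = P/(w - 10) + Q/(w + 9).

Cover-up at w = -9: Q = 2/(-9 - 10) = -2/19


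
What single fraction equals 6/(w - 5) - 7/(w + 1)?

Common denominator (w - 5)(w + 1). Numerator: 6(w + 1) - 7(w - 5) = (6w + 6) - (7w - 35) = -w + 41
Result: (-w + 41)/[(w - 5)(w + 1)]


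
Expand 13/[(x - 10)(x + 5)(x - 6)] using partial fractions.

Using cover-up method: P = 13/60, Q = 13/165, R = -13/44
Result: (13/60)/(x - 10) + (13/165)/(x + 5) - (13/44)/(x - 6)


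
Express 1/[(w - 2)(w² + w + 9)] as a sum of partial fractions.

Cover-up at w = 2: α = 1/(2² + 1·2 + 9) = 1/15. Then β = -α = -1/15, γ = -α·(1 + 2) = -1/5
Result: (1/15)/(w - 2) - ((1/15)w + 1/5)/(w² + w + 9)


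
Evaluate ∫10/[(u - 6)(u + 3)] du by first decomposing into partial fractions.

Decompose: 10/[(u - 6)(u + 3)] = (10/9)/(u - 6) - (10/9)/(u + 3). Integrate each term: (10/9) ln|(u - 6)| - (10/9) ln|(u + 3)| + C


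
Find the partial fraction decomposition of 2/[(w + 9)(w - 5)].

2/(w + 9)(w - 5) = P/(w + 9) + Q/(w - 5). P = 2/(-9 - 5) = -1/7, Q = 2/(5 + 9) = 1/7
Result: (-1/7)/(w + 9) + (1/7)/(w - 5)


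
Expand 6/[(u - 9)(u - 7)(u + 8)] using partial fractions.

Using cover-up method: P = 3/17, Q = -1/5, R = 2/85
Result: (3/17)/(u - 9) - (1/5)/(u - 7) + (2/85)/(u + 8)


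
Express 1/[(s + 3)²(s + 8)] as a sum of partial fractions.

Cover-up at s=-8: R = 1/(-8 + 3)² = 1/25. Cover-up at s=-3: Q = 1/(-3 + 8) = 1/5. Comparing s² coeff: P = -R = -1/25
Result: (-1/25)/(s + 3) + (1/5)/(s + 3)² + (1/25)/(s + 8)


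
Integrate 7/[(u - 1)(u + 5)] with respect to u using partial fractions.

Decompose: 7/[(u - 1)(u + 5)] = (7/6)/(u - 1) - (7/6)/(u + 5). Integrate each term: (7/6) ln|(u - 1)| - (7/6) ln|(u + 5)| + C


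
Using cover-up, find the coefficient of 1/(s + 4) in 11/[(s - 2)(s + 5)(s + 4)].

Cover (s + 4), set s=-4: 11/[(-4 - 2)(-4 + 5)] = -11/6


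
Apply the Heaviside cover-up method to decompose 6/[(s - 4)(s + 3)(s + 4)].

Cover (s - 4), s=4: A = 6/[(4 + 3)(4 + 4)] = 3/28. Cover (s + 3), s=-3: B = 6/[(-3 - 4)(-3 + 4)] = -6/7. Cover (s + 4), s=-4: C = 6/[(-4 - 4)(-4 + 3)] = 3/4.
Result: (3/28)/(s - 4) - (6/7)/(s + 3) + (3/4)/(s + 4)


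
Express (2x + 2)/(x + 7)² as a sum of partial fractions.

(2x + 2) = α(x + 7) + β. At x = -7: β = 2·(-7) + 2 = -12. Coeff of x: α = 2
Result: 2/(x + 7) - 12/(x + 7)²


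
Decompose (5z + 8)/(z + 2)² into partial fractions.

(5z + 8) = A(z + 2) + B. At z = -2: B = 5·(-2) + 8 = -2. Coeff of z: A = 5
Result: 5/(z + 2) - 2/(z + 2)²


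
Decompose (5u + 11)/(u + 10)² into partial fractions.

(5u + 11) = α(u + 10) + β. At u = -10: β = 5·(-10) + 11 = -39. Coeff of u: α = 5
Result: 5/(u + 10) - 39/(u + 10)²


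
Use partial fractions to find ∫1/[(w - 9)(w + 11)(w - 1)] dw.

Cover-up: α = 1/160, β = 1/240, γ = -1/96. Decomposition: (1/160)/(w - 9) + (1/240)/(w + 11) - (1/96)/(w - 1). Integrate each term: (1/160) ln|(w - 9)| + (1/240) ln|(w + 11)| - (1/96) ln|(w - 1)| + C


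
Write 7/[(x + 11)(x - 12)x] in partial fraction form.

Using cover-up method: α = 7/253, β = 7/276, γ = -7/132
Result: (7/253)/(x + 11) + (7/276)/(x - 12) - (7/132)/x


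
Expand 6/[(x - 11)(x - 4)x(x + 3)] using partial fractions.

Using Heaviside cover-up: (3/539)/(x - 11) - (3/98)/(x - 4) + (1/22)/x - (1/49)/(x + 3)


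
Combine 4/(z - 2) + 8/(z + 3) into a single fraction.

Common denominator (z - 2)(z + 3). Numerator: 4(z + 3) + 8(z - 2) = (4z + 12) + (8z - 16) = 12z - 4
Result: (12z - 4)/[(z - 2)(z + 3)]


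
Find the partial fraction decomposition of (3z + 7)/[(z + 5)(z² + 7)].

At z=-5: α = (3·(-5) + 7)/((-5)² + 7) = -1/4. β = -α = 1/4, γ = 3 - (-5)·α = 7/4
Result: (-1/4)/(z + 5) + ((1/4)z + 7/4)/(z² + 7)


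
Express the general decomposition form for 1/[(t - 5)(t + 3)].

Distinct linear factors: A/(t - 5) + B/(t + 3)


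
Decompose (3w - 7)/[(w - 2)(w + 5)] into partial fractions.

At w=2: α = (3·2 - 7)/(2 + 5) = -1/7. At w=-5: β = (3·(-5) - 7)/(-5 - 2) = 22/7
Result: (-1/7)/(w - 2) + (22/7)/(w + 5)


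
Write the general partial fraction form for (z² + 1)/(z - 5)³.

Repeated linear factor (power 3): P/(z - 5) + Q/(z - 5)² + R/(z - 5)³


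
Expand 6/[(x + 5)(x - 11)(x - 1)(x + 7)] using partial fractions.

Using Heaviside cover-up: (1/32)/(x + 5) + (1/480)/(x - 11) - (1/80)/(x - 1) - (1/48)/(x + 7)


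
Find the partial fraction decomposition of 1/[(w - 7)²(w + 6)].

Cover-up at w=-6: C = 1/(-6 - 7)² = 1/169. Cover-up at w=7: B = 1/(7 + 6) = 1/13. Comparing w² coeff: A = -C = -1/169
Result: (-1/169)/(w - 7) + (1/13)/(w - 7)² + (1/169)/(w + 6)


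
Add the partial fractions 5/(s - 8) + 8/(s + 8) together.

Common denominator (s - 8)(s + 8). Numerator: 5(s + 8) + 8(s - 8) = (5s + 40) + (8s - 64) = 13s - 24
Result: (13s - 24)/[(s - 8)(s + 8)]


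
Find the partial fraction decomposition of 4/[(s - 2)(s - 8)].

4/(s - 2)(s - 8) = α/(s - 2) + β/(s - 8). α = 4/(2 - 8) = -2/3, β = 4/(8 - 2) = 2/3
Result: (-2/3)/(s - 2) + (2/3)/(s - 8)


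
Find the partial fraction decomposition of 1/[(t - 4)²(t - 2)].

Cover-up at t=2: R = 1/(2 - 4)² = 1/4. Cover-up at t=4: Q = 1/(4 - 2) = 1/2. Comparing t² coeff: P = -R = -1/4
Result: (-1/4)/(t - 4) + (1/2)/(t - 4)² + (1/4)/(t - 2)


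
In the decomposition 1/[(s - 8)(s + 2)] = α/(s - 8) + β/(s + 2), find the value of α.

Cover-up at s = 8: α = 1/(8 + 2) = 1/10


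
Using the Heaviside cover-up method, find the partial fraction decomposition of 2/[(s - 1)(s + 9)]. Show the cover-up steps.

Cover (s - 1): set s=1, get α = 2/(1 + 9) = 1/5. Cover (s + 9): set s=-9, get β = 2/(-9 - 1) = -1/5.
Result: (1/5)/(s - 1) - (1/5)/(s + 9)


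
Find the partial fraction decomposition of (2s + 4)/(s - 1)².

(2s + 4) = α(s - 1) + β. At s = 1: β = 2·1 + 4 = 6. Coeff of s: α = 2
Result: 2/(s - 1) + 6/(s - 1)²


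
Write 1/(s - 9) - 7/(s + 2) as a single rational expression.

Common denominator (s - 9)(s + 2). Numerator: 1(s + 2) - 7(s - 9) = (s + 2) - (7s - 63) = -6s + 65
Result: (-6s + 65)/[(s - 9)(s + 2)]


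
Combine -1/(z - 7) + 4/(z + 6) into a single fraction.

Common denominator (z - 7)(z + 6). Numerator: -1(z + 6) + 4(z - 7) = (-z - 6) + (4z - 28) = 3z - 34
Result: (3z - 34)/[(z - 7)(z + 6)]


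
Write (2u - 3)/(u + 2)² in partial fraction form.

(2u - 3) = α(u + 2) + β. At u = -2: β = 2·(-2) - 3 = -7. Coeff of u: α = 2
Result: 2/(u + 2) - 7/(u + 2)²


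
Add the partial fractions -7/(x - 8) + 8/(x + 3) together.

Common denominator (x - 8)(x + 3). Numerator: -7(x + 3) + 8(x - 8) = (-7x - 21) + (8x - 64) = x - 85
Result: (x - 85)/[(x - 8)(x + 3)]


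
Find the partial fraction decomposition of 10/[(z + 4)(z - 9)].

10/(z + 4)(z - 9) = A/(z + 4) + B/(z - 9). A = 10/(-4 - 9) = -10/13, B = 10/(9 + 4) = 10/13
Result: (-10/13)/(z + 4) + (10/13)/(z - 9)


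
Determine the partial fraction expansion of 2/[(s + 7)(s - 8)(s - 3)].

Using cover-up method: α = 1/75, β = 2/75, γ = -1/25
Result: (1/75)/(s + 7) + (2/75)/(s - 8) - (1/25)/(s - 3)


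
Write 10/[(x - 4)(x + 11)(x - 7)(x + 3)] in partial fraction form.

Using Heaviside cover-up: (-2/63)/(x - 4) - (1/216)/(x + 11) + (1/54)/(x - 7) + (1/56)/(x + 3)


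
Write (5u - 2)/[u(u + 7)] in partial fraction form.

At u=0: A = (5·0 - 2)/(0 + 7) = -2/7. At u=-7: B = (5·(-7) - 2)/(-7 - 0) = 37/7
Result: (-2/7)/u + (37/7)/(u + 7)


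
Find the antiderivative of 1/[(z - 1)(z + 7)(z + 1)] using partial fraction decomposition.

Cover-up: A = 1/16, B = 1/48, C = -1/12. Decomposition: (1/16)/(z - 1) + (1/48)/(z + 7) - (1/12)/(z + 1). Integrate each term: (1/16) ln|(z - 1)| + (1/48) ln|(z + 7)| - (1/12) ln|(z + 1)| + C


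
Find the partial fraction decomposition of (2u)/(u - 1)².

(2u) = P(u - 1) + Q. At u = 1: Q = 2·1 + 0 = 2. Coeff of u: P = 2
Result: 2/(u - 1) + 2/(u - 1)²


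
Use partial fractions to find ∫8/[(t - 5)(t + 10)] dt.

Decompose: 8/[(t - 5)(t + 10)] = (8/15)/(t - 5) - (8/15)/(t + 10). Integrate each term: (8/15) ln|(t - 5)| - (8/15) ln|(t + 10)| + C


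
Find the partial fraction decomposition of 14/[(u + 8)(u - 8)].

14/(u + 8)(u - 8) = α/(u + 8) + β/(u - 8). α = 14/(-8 - 8) = -7/8, β = 14/(8 + 8) = 7/8
Result: (-7/8)/(u + 8) + (7/8)/(u - 8)


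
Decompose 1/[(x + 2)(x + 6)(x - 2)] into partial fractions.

Using cover-up method: α = -1/16, β = 1/32, γ = 1/32
Result: (-1/16)/(x + 2) + (1/32)/(x + 6) + (1/32)/(x - 2)


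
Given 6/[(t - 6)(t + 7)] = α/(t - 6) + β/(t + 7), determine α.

Cover-up at t = 6: α = 6/(6 + 7) = 6/13


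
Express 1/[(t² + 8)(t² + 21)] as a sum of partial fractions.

Coefficient matching gives α = γ = 0, β = 1/(21-8) = 1/13, δ = -β = -1/13
Result: (1/13)/(t² + 8) - (1/13)/(t² + 21)


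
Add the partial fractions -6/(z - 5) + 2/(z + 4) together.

Common denominator (z - 5)(z + 4). Numerator: -6(z + 4) + 2(z - 5) = (-6z - 24) + (2z - 10) = -4z - 34
Result: (-4z - 34)/[(z - 5)(z + 4)]


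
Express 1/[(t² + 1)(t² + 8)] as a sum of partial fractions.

Coefficient matching gives α = γ = 0, β = 1/(8-1) = 1/7, δ = -β = -1/7
Result: (1/7)/(t² + 1) - (1/7)/(t² + 8)


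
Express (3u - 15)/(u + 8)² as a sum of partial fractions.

(3u - 15) = α(u + 8) + β. At u = -8: β = 3·(-8) - 15 = -39. Coeff of u: α = 3
Result: 3/(u + 8) - 39/(u + 8)²


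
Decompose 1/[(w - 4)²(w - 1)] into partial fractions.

Cover-up at w=1: γ = 1/(1 - 4)² = 1/9. Cover-up at w=4: β = 1/(4 - 1) = 1/3. Comparing w² coeff: α = -γ = -1/9
Result: (-1/9)/(w - 4) + (1/3)/(w - 4)² + (1/9)/(w - 1)


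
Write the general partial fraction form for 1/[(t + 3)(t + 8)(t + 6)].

Three distinct linear factors: A/(t + 3) + B/(t + 8) + C/(t + 6)


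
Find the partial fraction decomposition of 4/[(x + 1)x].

4/(x + 1)x = P/(x + 1) + Q/x. P = 4/(-1 - 0) = -4, Q = 4/(0 + 1) = 4
Result: -4/(x + 1) + 4/x


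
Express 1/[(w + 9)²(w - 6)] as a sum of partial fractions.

Cover-up at w=6: R = 1/(6 + 9)² = 1/225. Cover-up at w=-9: Q = 1/(-9 - 6) = -1/15. Comparing w² coeff: P = -R = -1/225
Result: (-1/225)/(w + 9) - (1/15)/(w + 9)² + (1/225)/(w - 6)


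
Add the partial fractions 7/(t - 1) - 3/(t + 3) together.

Common denominator (t - 1)(t + 3). Numerator: 7(t + 3) - 3(t - 1) = (7t + 21) - (3t - 3) = 4t + 24
Result: (4t + 24)/[(t - 1)(t + 3)]


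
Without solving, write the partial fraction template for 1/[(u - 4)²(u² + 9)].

Repeated linear + quadratic: A/(u - 4) + B/(u - 4)² + (Cu + D)/(u² + 9)


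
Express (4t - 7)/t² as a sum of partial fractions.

(4t - 7) = Pt + Q. At t = 0: Q = 4·0 - 7 = -7. Coeff of t: P = 4
Result: 4/t - 7/t²


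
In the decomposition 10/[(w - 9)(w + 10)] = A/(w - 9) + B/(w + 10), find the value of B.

Cover-up at w = -10: B = 10/(-10 - 9) = -10/19


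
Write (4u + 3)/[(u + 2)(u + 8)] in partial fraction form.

At u=-2: α = (4·(-2) + 3)/(-2 + 8) = -5/6. At u=-8: β = (4·(-8) + 3)/(-8 + 2) = 29/6
Result: (-5/6)/(u + 2) + (29/6)/(u + 8)


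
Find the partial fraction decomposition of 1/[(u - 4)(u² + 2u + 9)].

Cover-up at u = 4: P = 1/(4² + 2·4 + 9) = 1/33. Then Q = -P = -1/33, R = -P·(2 + 4) = -2/11
Result: (1/33)/(u - 4) - ((1/33)u + 2/11)/(u² + 2u + 9)


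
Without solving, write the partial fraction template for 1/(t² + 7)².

Repeated quadratic factor: (Pt + Q)/(t² + 7) + (Rt + S)/(t² + 7)²


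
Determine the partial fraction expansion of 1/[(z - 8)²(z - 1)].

Cover-up at z=1: γ = 1/(1 - 8)² = 1/49. Cover-up at z=8: β = 1/(8 - 1) = 1/7. Comparing z² coeff: α = -γ = -1/49
Result: (-1/49)/(z - 8) + (1/7)/(z - 8)² + (1/49)/(z - 1)


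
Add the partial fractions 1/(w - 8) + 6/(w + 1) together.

Common denominator (w - 8)(w + 1). Numerator: 1(w + 1) + 6(w - 8) = (w + 1) + (6w - 48) = 7w - 47
Result: (7w - 47)/[(w - 8)(w + 1)]


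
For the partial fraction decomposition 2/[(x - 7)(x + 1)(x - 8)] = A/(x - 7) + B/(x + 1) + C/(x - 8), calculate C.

Cover-up at x = 8: C = 2/[(8 - 7)(8 + 1)] = 2/[(1)(9)] = 2/9


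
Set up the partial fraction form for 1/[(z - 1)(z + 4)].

Distinct linear factors: α/(z - 1) + β/(z + 4)


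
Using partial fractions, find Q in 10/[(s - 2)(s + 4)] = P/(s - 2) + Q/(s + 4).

Cover-up at s = -4: Q = 10/(-4 - 2) = -10/6 = -5/3


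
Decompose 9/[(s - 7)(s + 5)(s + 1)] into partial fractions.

Using cover-up method: A = 3/32, B = 3/16, C = -9/32
Result: (3/32)/(s - 7) + (3/16)/(s + 5) - (9/32)/(s + 1)


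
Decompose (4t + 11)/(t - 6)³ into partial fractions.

(4t + 11) = α(t - 6)² + β(t - 6) + γ. At t = 6: γ = 4·6 + 11 = 35. Coefficients: α = 0, β = 4
Result: 4/(t - 6)² + 35/(t - 6)³


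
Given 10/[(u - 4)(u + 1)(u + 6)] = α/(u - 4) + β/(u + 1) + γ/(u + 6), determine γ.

Cover-up at u = -6: γ = 10/[(-6 - 4)(-6 + 1)] = 10/[(-10)(-5)] = 10/50 = 1/5


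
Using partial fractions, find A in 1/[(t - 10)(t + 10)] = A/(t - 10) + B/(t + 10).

Cover-up at t = 10: A = 1/(10 + 10) = 1/20


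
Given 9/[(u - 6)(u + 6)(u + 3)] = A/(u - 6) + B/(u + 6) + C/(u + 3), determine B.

Cover-up at u = -6: B = 9/[(-6 - 6)(-6 + 3)] = 9/[(-12)(-3)] = 9/36 = 1/4


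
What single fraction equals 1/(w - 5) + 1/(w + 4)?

Common denominator (w - 5)(w + 4). Numerator: 1(w + 4) + 1(w - 5) = (w + 4) + (w - 5) = 2w - 1
Result: (2w - 1)/[(w - 5)(w + 4)]


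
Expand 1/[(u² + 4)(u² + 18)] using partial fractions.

Coefficient matching gives α = γ = 0, β = 1/(18-4) = 1/14, δ = -β = -1/14
Result: (1/14)/(u² + 4) - (1/14)/(u² + 18)


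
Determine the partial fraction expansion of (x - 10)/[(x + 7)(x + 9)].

At x=-7: A = (1·(-7) - 10)/(-7 + 9) = -17/2. At x=-9: B = (1·(-9) - 10)/(-9 + 7) = 19/2
Result: (-17/2)/(x + 7) + (19/2)/(x + 9)


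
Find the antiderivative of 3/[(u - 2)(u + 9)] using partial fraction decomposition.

Decompose: 3/[(u - 2)(u + 9)] = (3/11)/(u - 2) - (3/11)/(u + 9). Integrate each term: (3/11) ln|(u - 2)| - (3/11) ln|(u + 9)| + C


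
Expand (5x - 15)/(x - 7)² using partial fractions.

(5x - 15) = α(x - 7) + β. At x = 7: β = 5·7 - 15 = 20. Coeff of x: α = 5
Result: 5/(x - 7) + 20/(x - 7)²


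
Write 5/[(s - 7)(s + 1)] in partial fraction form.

5/(s - 7)(s + 1) = A/(s - 7) + B/(s + 1). A = 5/(7 + 1) = 5/8, B = 5/(-1 - 7) = -5/8
Result: (5/8)/(s - 7) - (5/8)/(s + 1)


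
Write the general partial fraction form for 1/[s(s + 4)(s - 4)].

Three distinct linear factors: α/s + β/(s + 4) + γ/(s - 4)


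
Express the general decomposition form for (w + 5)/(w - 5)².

Repeated linear factor: A/(w - 5) + B/(w - 5)²


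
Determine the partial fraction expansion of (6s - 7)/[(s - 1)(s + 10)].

At s=1: α = (6·1 - 7)/(1 + 10) = -1/11. At s=-10: β = (6·(-10) - 7)/(-10 - 1) = 67/11
Result: (-1/11)/(s - 1) + (67/11)/(s + 10)


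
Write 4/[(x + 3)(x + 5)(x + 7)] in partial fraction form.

Using cover-up method: A = 1/2, B = -1, C = 1/2
Result: (1/2)/(x + 3) - 1/(x + 5) + (1/2)/(x + 7)


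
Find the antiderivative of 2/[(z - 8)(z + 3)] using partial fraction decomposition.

Decompose: 2/[(z - 8)(z + 3)] = (2/11)/(z - 8) - (2/11)/(z + 3). Integrate each term: (2/11) ln|(z - 8)| - (2/11) ln|(z + 3)| + C


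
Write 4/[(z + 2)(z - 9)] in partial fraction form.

4/(z + 2)(z - 9) = P/(z + 2) + Q/(z - 9). P = 4/(-2 - 9) = -4/11, Q = 4/(9 + 2) = 4/11
Result: (-4/11)/(z + 2) + (4/11)/(z - 9)


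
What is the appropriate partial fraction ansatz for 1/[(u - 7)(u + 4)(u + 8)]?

Three distinct linear factors: P/(u - 7) + Q/(u + 4) + R/(u + 8)


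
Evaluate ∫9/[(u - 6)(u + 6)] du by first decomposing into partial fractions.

Decompose: 9/[(u - 6)(u + 6)] = (3/4)/(u - 6) - (3/4)/(u + 6). Integrate each term: (3/4) ln|(u - 6)| - (3/4) ln|(u + 6)| + C


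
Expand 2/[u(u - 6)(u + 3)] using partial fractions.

Using cover-up method: α = -1/9, β = 1/27, γ = 2/27
Result: (-1/9)/u + (1/27)/(u - 6) + (2/27)/(u + 3)


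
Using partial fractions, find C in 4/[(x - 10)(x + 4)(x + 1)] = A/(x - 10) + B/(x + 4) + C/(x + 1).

Cover-up at x = -1: C = 4/[(-1 - 10)(-1 + 4)] = 4/[(-11)(3)] = -4/33


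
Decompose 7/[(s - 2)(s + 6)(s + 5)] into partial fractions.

Using cover-up method: A = 1/8, B = 7/8, C = -1
Result: (1/8)/(s - 2) + (7/8)/(s + 6) - 1/(s + 5)


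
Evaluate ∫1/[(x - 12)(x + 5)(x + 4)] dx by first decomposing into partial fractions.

Cover-up: A = 1/272, B = 1/17, C = -1/16. Decomposition: (1/272)/(x - 12) + (1/17)/(x + 5) - (1/16)/(x + 4). Integrate each term: (1/272) ln|(x - 12)| + (1/17) ln|(x + 5)| - (1/16) ln|(x + 4)| + C


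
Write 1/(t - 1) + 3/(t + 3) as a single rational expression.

Common denominator (t - 1)(t + 3). Numerator: 1(t + 3) + 3(t - 1) = (t + 3) + (3t - 3) = 4t
Result: (4t)/[(t - 1)(t + 3)]


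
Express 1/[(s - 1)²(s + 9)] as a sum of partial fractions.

Cover-up at s=-9: γ = 1/(-9 - 1)² = 1/100. Cover-up at s=1: β = 1/(1 + 9) = 1/10. Comparing s² coeff: α = -γ = -1/100
Result: (-1/100)/(s - 1) + (1/10)/(s - 1)² + (1/100)/(s + 9)


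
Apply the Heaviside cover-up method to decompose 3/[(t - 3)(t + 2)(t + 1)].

Cover (t - 3), t=3: α = 3/[(3 + 2)(3 + 1)] = 3/20. Cover (t + 2), t=-2: β = 3/[(-2 - 3)(-2 + 1)] = 3/5. Cover (t + 1), t=-1: γ = 3/[(-1 - 3)(-1 + 2)] = -3/4.
Result: (3/20)/(t - 3) + (3/5)/(t + 2) - (3/4)/(t + 1)


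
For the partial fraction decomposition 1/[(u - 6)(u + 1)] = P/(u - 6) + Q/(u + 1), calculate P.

Cover-up at u = 6: P = 1/(6 + 1) = 1/7


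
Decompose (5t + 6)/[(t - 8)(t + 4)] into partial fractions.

At t=8: P = (5·8 + 6)/(8 + 4) = 23/6. At t=-4: Q = (5·(-4) + 6)/(-4 - 8) = 7/6
Result: (23/6)/(t - 8) + (7/6)/(t + 4)


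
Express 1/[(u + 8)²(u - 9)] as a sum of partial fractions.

Cover-up at u=9: C = 1/(9 + 8)² = 1/289. Cover-up at u=-8: B = 1/(-8 - 9) = -1/17. Comparing u² coeff: A = -C = -1/289
Result: (-1/289)/(u + 8) - (1/17)/(u + 8)² + (1/289)/(u - 9)


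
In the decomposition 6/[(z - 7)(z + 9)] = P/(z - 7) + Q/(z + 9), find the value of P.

Cover-up at z = 7: P = 6/(7 + 9) = 6/16 = 3/8


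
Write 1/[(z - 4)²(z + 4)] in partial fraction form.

Cover-up at z=-4: R = 1/(-4 - 4)² = 1/64. Cover-up at z=4: Q = 1/(4 + 4) = 1/8. Comparing z² coeff: P = -R = -1/64
Result: (-1/64)/(z - 4) + (1/8)/(z - 4)² + (1/64)/(z + 4)


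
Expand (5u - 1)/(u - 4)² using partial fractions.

(5u - 1) = α(u - 4) + β. At u = 4: β = 5·4 - 1 = 19. Coeff of u: α = 5
Result: 5/(u - 4) + 19/(u - 4)²


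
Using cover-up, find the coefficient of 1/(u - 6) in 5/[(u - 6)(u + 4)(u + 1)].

Cover (u - 6), set u=6: 5/[(6 + 4)(6 + 1)] = 1/14


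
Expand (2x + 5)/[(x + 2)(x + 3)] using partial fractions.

At x=-2: P = (2·(-2) + 5)/(-2 + 3) = 1. At x=-3: Q = (2·(-3) + 5)/(-3 + 2) = 1
Result: 1/(x + 2) + 1/(x + 3)


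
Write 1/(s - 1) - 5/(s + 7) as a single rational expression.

Common denominator (s - 1)(s + 7). Numerator: 1(s + 7) - 5(s - 1) = (s + 7) - (5s - 5) = -4s + 12
Result: (-4s + 12)/[(s - 1)(s + 7)]


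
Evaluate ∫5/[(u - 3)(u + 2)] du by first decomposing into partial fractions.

Decompose: 5/[(u - 3)(u + 2)] = 1/(u - 3) - 1/(u + 2). Integrate each term: ln|(u - 3)| - ln|(u + 2)| + C


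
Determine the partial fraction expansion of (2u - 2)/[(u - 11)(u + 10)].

At u=11: α = (2·11 - 2)/(11 + 10) = 20/21. At u=-10: β = (2·(-10) - 2)/(-10 - 11) = 22/21
Result: (20/21)/(u - 11) + (22/21)/(u + 10)


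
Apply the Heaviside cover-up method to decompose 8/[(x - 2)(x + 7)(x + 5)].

Cover (x - 2), x=2: A = 8/[(2 + 7)(2 + 5)] = 8/63. Cover (x + 7), x=-7: B = 8/[(-7 - 2)(-7 + 5)] = 4/9. Cover (x + 5), x=-5: C = 8/[(-5 - 2)(-5 + 7)] = -4/7.
Result: (8/63)/(x - 2) + (4/9)/(x + 7) - (4/7)/(x + 5)


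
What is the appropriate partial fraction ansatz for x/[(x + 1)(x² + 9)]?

Linear + irreducible quadratic: P/(x + 1) + (Qx + R)/(x² + 9)


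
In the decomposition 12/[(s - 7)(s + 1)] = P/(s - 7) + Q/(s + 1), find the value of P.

Cover-up at s = 7: P = 12/(7 + 1) = 12/8 = 3/2


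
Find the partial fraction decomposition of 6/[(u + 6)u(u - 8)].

Using cover-up method: P = 1/14, Q = -1/8, R = 3/56
Result: (1/14)/(u + 6) - (1/8)/u + (3/56)/(u - 8)


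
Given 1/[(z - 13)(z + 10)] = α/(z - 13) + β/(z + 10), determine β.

Cover-up at z = -10: β = 1/(-10 - 13) = -1/23


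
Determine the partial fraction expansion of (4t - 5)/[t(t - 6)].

At t=0: α = (4·0 - 5)/(0 - 6) = 5/6. At t=6: β = (4·6 - 5)/(6 - 0) = 19/6
Result: (5/6)/t + (19/6)/(t - 6)


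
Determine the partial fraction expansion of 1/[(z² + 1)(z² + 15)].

Coefficient matching gives α = γ = 0, β = 1/(15-1) = 1/14, δ = -β = -1/14
Result: (1/14)/(z² + 1) - (1/14)/(z² + 15)


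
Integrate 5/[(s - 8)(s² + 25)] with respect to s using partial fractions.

Cover-up at s=8: A = 5/(8²+25) = 5/89. Coeff matching: B = -5/89, C = -40/89. Decomposition: (5/89)/(s - 8) - ((5/89)s + 40/89)/(s² + 25). Integrate: linear → ln, quadratic → (1/2)ln + arctan: (5/89) ln|(s - 8)| - (5/178) ln(s² + 25) - (8/89) arctan(s/5) + C


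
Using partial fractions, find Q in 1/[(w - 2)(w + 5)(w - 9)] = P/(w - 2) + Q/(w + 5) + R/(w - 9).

Cover-up at w = -5: Q = 1/[(-5 - 2)(-5 - 9)] = 1/[(-7)(-14)] = 1/98


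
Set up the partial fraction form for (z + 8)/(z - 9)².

Repeated linear factor: α/(z - 9) + β/(z - 9)²


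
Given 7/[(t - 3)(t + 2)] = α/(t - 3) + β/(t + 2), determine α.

Cover-up at t = 3: α = 7/(3 + 2) = 7/5


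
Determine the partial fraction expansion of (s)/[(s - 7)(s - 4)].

At s=7: A = (1·7 + 0)/(7 - 4) = 7/3. At s=4: B = (1·4 + 0)/(4 - 7) = -4/3
Result: (7/3)/(s - 7) - (4/3)/(s - 4)


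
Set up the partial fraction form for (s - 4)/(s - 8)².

Repeated linear factor: α/(s - 8) + β/(s - 8)²


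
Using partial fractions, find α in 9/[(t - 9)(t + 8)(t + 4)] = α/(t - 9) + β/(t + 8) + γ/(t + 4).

Cover-up at t = 9: α = 9/[(9 + 8)(9 + 4)] = 9/[(17)(13)] = 9/221


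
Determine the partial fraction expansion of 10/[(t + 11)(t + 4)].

10/(t + 11)(t + 4) = A/(t + 11) + B/(t + 4). A = 10/(-11 + 4) = -10/7, B = 10/(-4 + 11) = 10/7
Result: (-10/7)/(t + 11) + (10/7)/(t + 4)


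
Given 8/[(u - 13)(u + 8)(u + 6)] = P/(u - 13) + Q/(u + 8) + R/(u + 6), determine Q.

Cover-up at u = -8: Q = 8/[(-8 - 13)(-8 + 6)] = 8/[(-21)(-2)] = 8/42 = 4/21


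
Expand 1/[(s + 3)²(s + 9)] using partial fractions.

Cover-up at s=-9: R = 1/(-9 + 3)² = 1/36. Cover-up at s=-3: Q = 1/(-3 + 9) = 1/6. Comparing s² coeff: P = -R = -1/36
Result: (-1/36)/(s + 3) + (1/6)/(s + 3)² + (1/36)/(s + 9)


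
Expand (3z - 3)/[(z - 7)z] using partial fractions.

At z=7: A = (3·7 - 3)/(7 - 0) = 18/7. At z=0: B = (3·0 - 3)/(0 - 7) = 3/7
Result: (18/7)/(z - 7) + (3/7)/z


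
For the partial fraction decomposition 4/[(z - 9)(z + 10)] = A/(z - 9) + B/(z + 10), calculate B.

Cover-up at z = -10: B = 4/(-10 - 9) = -4/19


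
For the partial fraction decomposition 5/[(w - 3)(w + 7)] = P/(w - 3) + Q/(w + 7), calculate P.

Cover-up at w = 3: P = 5/(3 + 7) = 5/10 = 1/2


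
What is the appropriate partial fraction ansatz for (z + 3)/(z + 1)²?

Repeated linear factor: P/(z + 1) + Q/(z + 1)²


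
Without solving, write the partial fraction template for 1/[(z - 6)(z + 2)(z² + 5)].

Two linear + quadratic: A/(z - 6) + B/(z + 2) + (Cz + D)/(z² + 5)


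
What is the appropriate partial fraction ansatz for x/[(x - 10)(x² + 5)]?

Linear + irreducible quadratic: α/(x - 10) + (βx + γ)/(x² + 5)


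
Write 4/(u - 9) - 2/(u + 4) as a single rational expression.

Common denominator (u - 9)(u + 4). Numerator: 4(u + 4) - 2(u - 9) = (4u + 16) - (2u - 18) = 2u + 34
Result: (2u + 34)/[(u - 9)(u + 4)]


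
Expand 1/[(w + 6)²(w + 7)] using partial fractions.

Cover-up at w=-7: C = 1/(-7 + 6)² = 1. Cover-up at w=-6: B = 1/(-6 + 7) = 1. Comparing w² coeff: A = -C = -1
Result: -1/(w + 6) + 1/(w + 6)² + 1/(w + 7)


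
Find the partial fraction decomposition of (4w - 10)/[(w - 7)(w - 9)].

At w=7: α = (4·7 - 10)/(7 - 9) = -9. At w=9: β = (4·9 - 10)/(9 - 7) = 13
Result: -9/(w - 7) + 13/(w - 9)


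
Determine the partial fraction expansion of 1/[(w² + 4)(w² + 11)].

Coefficient matching gives α = γ = 0, β = 1/(11-4) = 1/7, δ = -β = -1/7
Result: (1/7)/(w² + 4) - (1/7)/(w² + 11)


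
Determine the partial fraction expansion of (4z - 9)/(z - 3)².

(4z - 9) = P(z - 3) + Q. At z = 3: Q = 4·3 - 9 = 3. Coeff of z: P = 4
Result: 4/(z - 3) + 3/(z - 3)²


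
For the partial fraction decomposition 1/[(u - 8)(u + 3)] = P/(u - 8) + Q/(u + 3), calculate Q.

Cover-up at u = -3: Q = 1/(-3 - 8) = -1/11


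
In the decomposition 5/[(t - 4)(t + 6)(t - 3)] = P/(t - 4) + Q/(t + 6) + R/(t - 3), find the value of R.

Cover-up at t = 3: R = 5/[(3 - 4)(3 + 6)] = 5/[(-1)(9)] = -5/9


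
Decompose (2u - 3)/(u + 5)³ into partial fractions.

(2u - 3) = P(u + 5)² + Q(u + 5) + R. At u = -5: R = 2·(-5) - 3 = -13. Coefficients: P = 0, Q = 2
Result: 2/(u + 5)² - 13/(u + 5)³


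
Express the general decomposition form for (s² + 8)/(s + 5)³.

Repeated linear factor (power 3): P/(s + 5) + Q/(s + 5)² + R/(s + 5)³


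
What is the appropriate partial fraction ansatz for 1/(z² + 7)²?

Repeated quadratic factor: (αz + β)/(z² + 7) + (γz + δ)/(z² + 7)²


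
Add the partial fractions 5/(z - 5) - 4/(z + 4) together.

Common denominator (z - 5)(z + 4). Numerator: 5(z + 4) - 4(z - 5) = (5z + 20) - (4z - 20) = z + 40
Result: (z + 40)/[(z - 5)(z + 4)]


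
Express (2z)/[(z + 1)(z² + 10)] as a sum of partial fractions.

At z=-1: α = (2·(-1) + 0)/((-1)² + 10) = -2/11. β = -α = 2/11, γ = 2 - (-1)·α = 20/11
Result: (-2/11)/(z + 1) + ((2/11)z + 20/11)/(z² + 10)


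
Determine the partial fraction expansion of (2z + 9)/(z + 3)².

(2z + 9) = A(z + 3) + B. At z = -3: B = 2·(-3) + 9 = 3. Coeff of z: A = 2
Result: 2/(z + 3) + 3/(z + 3)²


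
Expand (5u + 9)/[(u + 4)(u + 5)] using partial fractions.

At u=-4: P = (5·(-4) + 9)/(-4 + 5) = -11. At u=-5: Q = (5·(-5) + 9)/(-5 + 4) = 16
Result: -11/(u + 4) + 16/(u + 5)


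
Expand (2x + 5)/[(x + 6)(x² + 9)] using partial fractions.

At x=-6: α = (2·(-6) + 5)/((-6)² + 9) = -7/45. β = -α = 7/45, γ = 2 - (-6)·α = 16/15
Result: (-7/45)/(x + 6) + ((7/45)x + 16/15)/(x² + 9)


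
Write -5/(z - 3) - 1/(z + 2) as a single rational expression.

Common denominator (z - 3)(z + 2). Numerator: -5(z + 2) - 1(z - 3) = (-5z - 10) - (z - 3) = -6z - 7
Result: (-6z - 7)/[(z - 3)(z + 2)]


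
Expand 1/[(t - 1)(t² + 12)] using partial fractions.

Cover-up at t = 1: A = 1/(1² + 12) = 1/13. Then B = -A = -1/13, C = -A·(0 + 1) = -1/13
Result: (1/13)/(t - 1) - ((1/13)t + 1/13)/(t² + 12)


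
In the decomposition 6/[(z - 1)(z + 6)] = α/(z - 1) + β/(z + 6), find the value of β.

Cover-up at z = -6: β = 6/(-6 - 1) = -6/7


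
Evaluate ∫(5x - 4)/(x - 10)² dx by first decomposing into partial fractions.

Decompose: α = 5, β = 5·10 - 4 = 46, so (5x - 4)/(x - 10)² = 5/(x - 10) + 46/(x - 10)². Integrate: ∫ α/(x - 10) dx = 5 ln|(x - 10)|; ∫ β/(x - 10)² dx = -46/(x - 10). Sum: 5 ln|(x - 10)| - 46/(x - 10) + C


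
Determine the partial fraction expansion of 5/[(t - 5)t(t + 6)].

Using cover-up method: A = 1/11, B = -1/6, C = 5/66
Result: (1/11)/(t - 5) - (1/6)/t + (5/66)/(t + 6)


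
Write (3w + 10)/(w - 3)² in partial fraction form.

(3w + 10) = α(w - 3) + β. At w = 3: β = 3·3 + 10 = 19. Coeff of w: α = 3
Result: 3/(w - 3) + 19/(w - 3)²


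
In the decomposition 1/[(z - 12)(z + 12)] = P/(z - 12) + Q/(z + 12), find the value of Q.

Cover-up at z = -12: Q = 1/(-12 - 12) = -1/24


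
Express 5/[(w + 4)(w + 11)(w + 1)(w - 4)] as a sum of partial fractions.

Using Heaviside cover-up: (5/168)/(w + 4) - (1/210)/(w + 11) - (1/30)/(w + 1) + (1/120)/(w - 4)


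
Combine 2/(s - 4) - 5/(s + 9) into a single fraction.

Common denominator (s - 4)(s + 9). Numerator: 2(s + 9) - 5(s - 4) = (2s + 18) - (5s - 20) = -3s + 38
Result: (-3s + 38)/[(s - 4)(s + 9)]


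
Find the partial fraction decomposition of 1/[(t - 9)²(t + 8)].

Cover-up at t=-8: C = 1/(-8 - 9)² = 1/289. Cover-up at t=9: B = 1/(9 + 8) = 1/17. Comparing t² coeff: A = -C = -1/289
Result: (-1/289)/(t - 9) + (1/17)/(t - 9)² + (1/289)/(t + 8)


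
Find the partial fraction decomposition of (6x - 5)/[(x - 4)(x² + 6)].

At x=4: A = (6·4 - 5)/(4² + 6) = 19/22. B = -A = -19/22, C = 6 - 4·A = 28/11
Result: (19/22)/(x - 4) - ((19/22)x - 28/11)/(x² + 6)


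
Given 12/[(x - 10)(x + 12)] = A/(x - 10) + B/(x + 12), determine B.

Cover-up at x = -12: B = 12/(-12 - 10) = -12/22 = -6/11


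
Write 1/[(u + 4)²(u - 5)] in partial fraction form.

Cover-up at u=5: R = 1/(5 + 4)² = 1/81. Cover-up at u=-4: Q = 1/(-4 - 5) = -1/9. Comparing u² coeff: P = -R = -1/81
Result: (-1/81)/(u + 4) - (1/9)/(u + 4)² + (1/81)/(u - 5)


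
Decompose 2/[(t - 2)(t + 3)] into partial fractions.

2/(t - 2)(t + 3) = α/(t - 2) + β/(t + 3). α = 2/(2 + 3) = 2/5, β = 2/(-3 - 2) = -2/5
Result: (2/5)/(t - 2) - (2/5)/(t + 3)


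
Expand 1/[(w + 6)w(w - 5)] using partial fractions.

Using cover-up method: P = 1/66, Q = -1/30, R = 1/55
Result: (1/66)/(w + 6) - (1/30)/w + (1/55)/(w - 5)


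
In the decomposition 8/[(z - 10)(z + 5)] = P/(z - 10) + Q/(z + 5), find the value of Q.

Cover-up at z = -5: Q = 8/(-5 - 10) = -8/15


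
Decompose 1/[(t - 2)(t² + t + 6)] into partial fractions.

Cover-up at t = 2: A = 1/(2² + 1·2 + 6) = 1/12. Then B = -A = -1/12, C = -A·(1 + 2) = -1/4
Result: (1/12)/(t - 2) - ((1/12)t + 1/4)/(t² + t + 6)


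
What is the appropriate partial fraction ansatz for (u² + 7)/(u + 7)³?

Repeated linear factor (power 3): A/(u + 7) + B/(u + 7)² + C/(u + 7)³


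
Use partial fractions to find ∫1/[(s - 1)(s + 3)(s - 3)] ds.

Cover-up: α = -1/8, β = 1/24, γ = 1/12. Decomposition: (-1/8)/(s - 1) + (1/24)/(s + 3) + (1/12)/(s - 3). Integrate each term: (-1/8) ln|(s - 1)| + (1/24) ln|(s + 3)| + (1/12) ln|(s - 3)| + C


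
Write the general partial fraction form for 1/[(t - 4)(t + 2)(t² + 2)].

Two linear + quadratic: A/(t - 4) + B/(t + 2) + (Ct + D)/(t² + 2)


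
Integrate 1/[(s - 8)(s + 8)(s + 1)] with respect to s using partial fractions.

Cover-up: A = 1/144, B = 1/112, C = -1/63. Decomposition: (1/144)/(s - 8) + (1/112)/(s + 8) - (1/63)/(s + 1). Integrate each term: (1/144) ln|(s - 8)| + (1/112) ln|(s + 8)| - (1/63) ln|(s + 1)| + C


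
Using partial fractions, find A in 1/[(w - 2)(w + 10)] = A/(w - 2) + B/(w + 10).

Cover-up at w = 2: A = 1/(2 + 10) = 1/12


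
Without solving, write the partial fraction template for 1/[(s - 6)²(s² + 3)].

Repeated linear + quadratic: P/(s - 6) + Q/(s - 6)² + (Rs + S)/(s² + 3)


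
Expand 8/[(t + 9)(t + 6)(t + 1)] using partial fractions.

Using cover-up method: P = 1/3, Q = -8/15, R = 1/5
Result: (1/3)/(t + 9) - (8/15)/(t + 6) + (1/5)/(t + 1)


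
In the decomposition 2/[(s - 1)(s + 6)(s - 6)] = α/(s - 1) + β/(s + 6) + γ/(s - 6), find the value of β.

Cover-up at s = -6: β = 2/[(-6 - 1)(-6 - 6)] = 2/[(-7)(-12)] = 2/84 = 1/42


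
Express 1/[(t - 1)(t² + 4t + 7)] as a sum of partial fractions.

Cover-up at t = 1: P = 1/(1² + 4·1 + 7) = 1/12. Then Q = -P = -1/12, R = -P·(4 + 1) = -5/12
Result: (1/12)/(t - 1) - ((1/12)t + 5/12)/(t² + 4t + 7)


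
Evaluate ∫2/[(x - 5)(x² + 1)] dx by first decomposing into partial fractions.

Cover-up at x=5: α = 2/(5²+1) = 1/13. Coeff matching: β = -1/13, γ = -5/13. Decomposition: (1/13)/(x - 5) - ((1/13)x + 5/13)/(x² + 1). Integrate: linear → ln, quadratic → (1/2)ln + arctan: (1/13) ln|(x - 5)| - (1/26) ln(x² + 1) - (5/13) arctan(x) + C


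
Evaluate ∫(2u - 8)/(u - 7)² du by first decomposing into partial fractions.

Decompose: A = 2, B = 2·7 - 8 = 6, so (2u - 8)/(u - 7)² = 2/(u - 7) + 6/(u - 7)². Integrate: ∫ A/(u - 7) du = 2 ln|(u - 7)|; ∫ B/(u - 7)² du = -6/(u - 7). Sum: 2 ln|(u - 7)| - 6/(u - 7) + C


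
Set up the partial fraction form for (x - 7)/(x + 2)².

Repeated linear factor: P/(x + 2) + Q/(x + 2)²


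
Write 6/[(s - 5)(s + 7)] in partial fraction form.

6/(s - 5)(s + 7) = A/(s - 5) + B/(s + 7). A = 6/(5 + 7) = 1/2, B = 6/(-7 - 5) = -1/2
Result: (1/2)/(s - 5) - (1/2)/(s + 7)


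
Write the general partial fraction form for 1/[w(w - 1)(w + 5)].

Three distinct linear factors: A/w + B/(w - 1) + C/(w + 5)


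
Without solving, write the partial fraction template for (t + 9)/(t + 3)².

Repeated linear factor: A/(t + 3) + B/(t + 3)²


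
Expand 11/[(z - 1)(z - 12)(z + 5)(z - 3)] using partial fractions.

Using Heaviside cover-up: (1/12)/(z - 1) + (1/153)/(z - 12) - (11/816)/(z + 5) - (11/144)/(z - 3)


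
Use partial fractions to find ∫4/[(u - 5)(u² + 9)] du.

Cover-up at u=5: A = 4/(5²+9) = 2/17. Coeff matching: B = -2/17, C = -10/17. Decomposition: (2/17)/(u - 5) - ((2/17)u + 10/17)/(u² + 9). Integrate: linear → ln, quadratic → (1/2)ln + arctan: (2/17) ln|(u - 5)| - (1/17) ln(u² + 9) - (10/51) arctan(u/3) + C


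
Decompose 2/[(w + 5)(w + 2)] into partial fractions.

2/(w + 5)(w + 2) = α/(w + 5) + β/(w + 2). α = 2/(-5 + 2) = -2/3, β = 2/(-2 + 5) = 2/3
Result: (-2/3)/(w + 5) + (2/3)/(w + 2)


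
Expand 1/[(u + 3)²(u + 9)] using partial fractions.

Cover-up at u=-9: R = 1/(-9 + 3)² = 1/36. Cover-up at u=-3: Q = 1/(-3 + 9) = 1/6. Comparing u² coeff: P = -R = -1/36
Result: (-1/36)/(u + 3) + (1/6)/(u + 3)² + (1/36)/(u + 9)
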